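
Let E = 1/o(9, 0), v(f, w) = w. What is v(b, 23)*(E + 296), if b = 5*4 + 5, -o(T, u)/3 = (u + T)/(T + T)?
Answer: 20378/3 ≈ 6792.7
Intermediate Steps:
o(T, u) = -3*(T + u)/(2*T) (o(T, u) = -3*(u + T)/(T + T) = -3*(T + u)/(2*T))
b = 25 (b = 20 + 5 = 25)
E = -2/3 (E = 1/((3/2)*(-1*9 - 1*0)/9) = 1/((3/2)*(1/9)*(-9 + 0)) = 1/((3/2)*(1/9)*(-9)) = 1/(-3/2) = -2/3 ≈ -0.66667)
v(b, 23)*(E + 296) = 23*(-2/3 + 296) = 23*(886/3) = 20378/3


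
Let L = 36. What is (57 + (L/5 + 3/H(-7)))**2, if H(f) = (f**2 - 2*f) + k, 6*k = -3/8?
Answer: 104643839169/25351225 ≈ 4127.8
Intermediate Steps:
k = -1/16 (k = (-3/8)/6 = (-3*1/8)/6 = (1/6)*(-3/8) = -1/16 ≈ -0.062500)
H(f) = -1/16 + f**2 - 2*f (H(f) = (f**2 - 2*f) - 1/16 = -1/16 + f**2 - 2*f)
(57 + (L/5 + 3/H(-7)))**2 = (57 + (36/5 + 3/(-1/16 + (-7)**2 - 2*(-7))))**2 = (57 + (36*(1/5) + 3/(-1/16 + 49 + 14)))**2 = (57 + (36/5 + 3/(1007/16)))**2 = (57 + (36/5 + 3*(16/1007)))**2 = (57 + (36/5 + 48/1007))**2 = (57 + 36492/5035)**2 = (323487/5035)**2 = 104643839169/25351225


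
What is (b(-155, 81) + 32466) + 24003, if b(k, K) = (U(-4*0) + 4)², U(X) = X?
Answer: 56485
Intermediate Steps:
b(k, K) = 16 (b(k, K) = (-4*0 + 4)² = (0 + 4)² = 4² = 16)
(b(-155, 81) + 32466) + 24003 = (16 + 32466) + 24003 = 32482 + 24003 = 56485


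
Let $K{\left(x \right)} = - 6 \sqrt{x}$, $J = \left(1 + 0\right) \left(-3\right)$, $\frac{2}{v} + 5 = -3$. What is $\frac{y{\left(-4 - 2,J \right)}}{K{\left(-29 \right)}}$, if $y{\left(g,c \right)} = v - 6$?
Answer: $- \frac{25 i \sqrt{29}}{696} \approx - 0.19343 i$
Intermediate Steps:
$v = - \frac{1}{4}$ ($v = \frac{2}{-5 - 3} = \frac{2}{-8} = 2 \left(- \frac{1}{8}\right) = - \frac{1}{4} \approx -0.25$)
$J = -3$ ($J = 1 \left(-3\right) = -3$)
$y{\left(g,c \right)} = - \frac{25}{4}$ ($y{\left(g,c \right)} = - \frac{1}{4} - 6 = - \frac{25}{4}$)
$\frac{y{\left(-4 - 2,J \right)}}{K{\left(-29 \right)}} = - \frac{25}{4 \left(- 6 \sqrt{-29}\right)} = - \frac{25}{4 \left(- 6 i \sqrt{29}\right)} = - \frac{25 \frac{i \sqrt{29}}{174}}{4} = - \frac{25 i \sqrt{29}}{696}$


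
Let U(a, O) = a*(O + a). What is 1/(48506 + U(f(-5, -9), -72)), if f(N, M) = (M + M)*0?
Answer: 1/48506 ≈ 2.0616e-5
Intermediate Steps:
f(N, M) = 0 (f(N, M) = (2*M)*0 = 0)
1/(48506 + U(f(-5, -9), -72)) = 1/(48506 + 0*(-72 + 0)) = 1/(48506 + 0*(-72)) = 1/(48506 + 0) = 1/48506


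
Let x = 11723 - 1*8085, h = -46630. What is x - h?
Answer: 50268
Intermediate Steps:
x = 3638 (x = 11723 - 8085 = 3638)
x - h = 3638 - 1*(-46630) = 3638 + 46630 = 50268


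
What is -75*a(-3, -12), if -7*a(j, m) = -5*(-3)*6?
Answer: 6750/7 ≈ 964.29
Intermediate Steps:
a(j, m) = -90/7 (a(j, m) = -(-5*(-3))*6/7 = -15*6/7 = -1/7*90 = -90/7)
-75*a(-3, -12) = -75*(-90/7) = 6750/7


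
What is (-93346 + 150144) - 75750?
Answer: -18952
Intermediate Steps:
(-93346 + 150144) - 75750 = 56798 - 75750 = -18952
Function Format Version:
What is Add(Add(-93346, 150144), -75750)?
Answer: -18952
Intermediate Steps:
Add(Add(-93346, 150144), -75750) = Add(56798, -75750) = -18952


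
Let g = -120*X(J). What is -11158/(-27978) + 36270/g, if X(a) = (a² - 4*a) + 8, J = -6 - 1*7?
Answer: -11802337/12813924 ≈ -0.92106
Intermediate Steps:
J = -13 (J = -6 - 7 = -13)
X(a) = 8 + a² - 4*a
g = -27480 (g = -120*(8 + (-13)² - 4*(-13)) = -120*(8 + 169 + 52) = -120*229 = -27480)
-11158/(-27978) + 36270/g = -11158/(-27978) + 36270/(-27480) = -11158*(-1/27978) + 36270*(-1/27480) = 5579/13989 - 1209/916 = -11802337/12813924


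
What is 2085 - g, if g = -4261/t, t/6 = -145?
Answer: 1809689/870 ≈ 2080.1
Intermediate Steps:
t = -870 (t = 6*(-145) = -870)
g = 4261/870 (g = -4261/(-870) = -4261*(-1/870) = 4261/870 ≈ 4.8977)
2085 - g = 2085 - 1*4261/870 = 2085 - 4261/870 = 1809689/870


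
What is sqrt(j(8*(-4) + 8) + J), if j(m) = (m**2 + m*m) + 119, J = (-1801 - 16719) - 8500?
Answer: 3*I*sqrt(2861) ≈ 160.46*I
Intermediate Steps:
J = -27020 (J = -18520 - 8500 = -27020)
j(m) = 119 + 2*m**2 (j(m) = (m**2 + m**2) + 119 = 2*m**2 + 119 = 119 + 2*m**2)
sqrt(j(8*(-4) + 8) + J) = sqrt((119 + 2*(8*(-4) + 8)**2) - 27020) = sqrt((119 + 2*(-32 + 8)**2) - 27020) = sqrt((119 + 2*(-24)**2) - 27020) = sqrt((119 + 2*576) - 27020) = sqrt((119 + 1152) - 27020) = sqrt(1271 - 27020) = sqrt(-25749) = 3*I*sqrt(2861)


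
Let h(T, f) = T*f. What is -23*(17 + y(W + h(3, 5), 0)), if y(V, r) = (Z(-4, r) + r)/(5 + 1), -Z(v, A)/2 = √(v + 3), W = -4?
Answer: -391 + 23*I/3 ≈ -391.0 + 7.6667*I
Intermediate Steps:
Z(v, A) = -2*√(3 + v) (Z(v, A) = -2*√(v + 3) = -2*√(3 + v))
y(V, r) = -I/3 + r/6 (y(V, r) = (-2*√(3 - 4) + r)/(5 + 1) = (-2*I + r)/6 = (-2*I + r)*(⅙) = (r - 2*I)*(⅙) = -I/3 + r/6)
-23*(17 + y(W + h(3, 5), 0)) = -23*(17 + (-I/3 + (⅙)*0)) = -23*(17 + (-I/3 + 0)) = -23*(17 - I/3) = -391 + 23*I/3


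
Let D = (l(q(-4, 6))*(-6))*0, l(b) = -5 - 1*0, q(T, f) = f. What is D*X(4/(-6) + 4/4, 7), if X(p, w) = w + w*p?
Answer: 0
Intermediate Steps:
l(b) = -5 (l(b) = -5 + 0 = -5)
X(p, w) = w + p*w
D = 0 (D = -5*(-6)*0 = 30*0 = 0)
D*X(4/(-6) + 4/4, 7) = 0*(7*(1 + (4/(-6) + 4/4))) = 0*(7*(1 + (4*(-⅙) + 4*(¼)))) = 0*(7*(1 + (-⅔ + 1))) = 0*(7*(1 + ⅓)) = 0*(7*(4/3)) = 0*(28/3) = 0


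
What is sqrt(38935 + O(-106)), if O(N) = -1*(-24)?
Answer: sqrt(38959) ≈ 197.38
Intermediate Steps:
O(N) = 24
sqrt(38935 + O(-106)) = sqrt(38935 + 24) = sqrt(38959)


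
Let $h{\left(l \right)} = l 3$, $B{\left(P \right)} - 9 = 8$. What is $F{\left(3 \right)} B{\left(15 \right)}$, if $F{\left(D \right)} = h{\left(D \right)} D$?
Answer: $459$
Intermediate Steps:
$B{\left(P \right)} = 17$ ($B{\left(P \right)} = 9 + 8 = 17$)
$h{\left(l \right)} = 3 l$
$F{\left(D \right)} = 3 D^{2}$ ($F{\left(D \right)} = 3 D D = 3 D^{2}$)
$F{\left(3 \right)} B{\left(15 \right)} = 3 \cdot 3^{2} \cdot 17 = 3 \cdot 9 \cdot 17 = 27 \cdot 17 = 459$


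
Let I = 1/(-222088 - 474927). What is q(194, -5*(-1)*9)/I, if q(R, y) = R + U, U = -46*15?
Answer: 345719440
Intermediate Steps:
U = -690
q(R, y) = -690 + R (q(R, y) = R - 690 = -690 + R)
I = -1/697015 (I = 1/(-697015) = -1/697015 ≈ -1.4347e-6)
q(194, -5*(-1)*9)/I = (-690 + 194)/(-1/697015) = -496*(-697015) = 345719440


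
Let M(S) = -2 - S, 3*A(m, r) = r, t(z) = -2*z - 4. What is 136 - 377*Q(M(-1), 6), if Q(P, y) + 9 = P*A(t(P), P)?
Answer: 10210/3 ≈ 3403.3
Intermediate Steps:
t(z) = -4 - 2*z
A(m, r) = r/3
Q(P, y) = -9 + P**2/3 (Q(P, y) = -9 + P*(P/3) = -9 + P**2/3)
136 - 377*Q(M(-1), 6) = 136 - 377*(-9 + (-2 - 1*(-1))**2/3) = 136 - 377*(-9 + (-2 + 1)**2/3) = 136 - 377*(-9 + (1/3)*(-1)**2) = 136 - 377*(-9 + (1/3)*1) = 136 - 377*(-9 + 1/3) = 136 - 377*(-26/3) = 136 + 9802/3 = 10210/3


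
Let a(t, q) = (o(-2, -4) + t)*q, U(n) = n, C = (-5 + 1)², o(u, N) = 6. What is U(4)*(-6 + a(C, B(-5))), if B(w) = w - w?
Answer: -24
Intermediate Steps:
B(w) = 0
C = 16 (C = (-4)² = 16)
a(t, q) = q*(6 + t) (a(t, q) = (6 + t)*q = q*(6 + t))
U(4)*(-6 + a(C, B(-5))) = 4*(-6 + 0*(6 + 16)) = 4*(-6 + 0*22) = 4*(-6 + 0) = 4*(-6) = -24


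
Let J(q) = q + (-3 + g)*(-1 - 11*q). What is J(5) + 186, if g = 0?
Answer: 359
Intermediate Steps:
J(q) = 3 + 34*q (J(q) = q + (-3 + 0)*(-1 - 11*q) = q - 3*(-1 - 11*q) = q + (3 + 33*q) = 3 + 34*q)
J(5) + 186 = (3 + 34*5) + 186 = (3 + 170) + 186 = 173 + 186 = 359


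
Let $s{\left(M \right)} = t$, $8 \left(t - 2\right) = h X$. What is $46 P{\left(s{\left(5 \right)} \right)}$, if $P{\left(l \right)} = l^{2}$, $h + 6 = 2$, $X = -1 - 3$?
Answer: $736$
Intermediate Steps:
$X = -4$ ($X = -1 - 3 = -4$)
$h = -4$ ($h = -6 + 2 = -4$)
$t = 4$ ($t = 2 + \frac{\left(-4\right) \left(-4\right)}{8} = 2 + \frac{1}{8} \cdot 16 = 2 + 2 = 4$)
$s{\left(M \right)} = 4$
$46 P{\left(s{\left(5 \right)} \right)} = 46 \cdot 4^{2} = 46 \cdot 16 = 736$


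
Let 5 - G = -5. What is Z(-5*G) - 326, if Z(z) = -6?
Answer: -332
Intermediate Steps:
G = 10 (G = 5 - 1*(-5) = 5 + 5 = 10)
Z(-5*G) - 326 = -6 - 326 = -332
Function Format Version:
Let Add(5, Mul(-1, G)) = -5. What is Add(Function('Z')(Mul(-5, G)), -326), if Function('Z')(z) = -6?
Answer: -332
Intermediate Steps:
G = 10 (G = Add(5, Mul(-1, -5)) = Add(5, 5) = 10)
Add(Function('Z')(Mul(-5, G)), -326) = Add(-6, -326) = -332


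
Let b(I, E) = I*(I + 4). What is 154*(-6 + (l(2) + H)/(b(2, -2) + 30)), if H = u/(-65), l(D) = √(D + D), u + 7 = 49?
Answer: -179212/195 ≈ -919.04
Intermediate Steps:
u = 42 (u = -7 + 49 = 42)
b(I, E) = I*(4 + I)
l(D) = √2*√D (l(D) = √(2*D) = √2*√D)
H = -42/65 (H = 42/(-65) = 42*(-1/65) = -42/65 ≈ -0.64615)
154*(-6 + (l(2) + H)/(b(2, -2) + 30)) = 154*(-6 + (√2*√2 - 42/65)/(2*(4 + 2) + 30)) = 154*(-6 + (2 - 42/65)/(2*6 + 30)) = 154*(-6 + 88/(65*(12 + 30))) = 154*(-6 + (88/65)/42) = 154*(-6 + (88/65)*(1/42)) = 154*(-6 + 44/1365) = 154*(-8146/1365) = -179212/195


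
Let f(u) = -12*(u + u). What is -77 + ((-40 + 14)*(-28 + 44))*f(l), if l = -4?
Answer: -40013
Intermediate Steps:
f(u) = -24*u
-77 + ((-40 + 14)*(-28 + 44))*f(l) = -77 + ((-40 + 14)*(-28 + 44))*(-24*(-4)) = -77 - 26*16*96 = -77 - 416*96 = -77 - 39936 = -40013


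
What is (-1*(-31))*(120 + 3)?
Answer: 3813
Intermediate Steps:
(-1*(-31))*(120 + 3) = 31*123 = 3813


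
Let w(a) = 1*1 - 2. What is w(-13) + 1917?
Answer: 1916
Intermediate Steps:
w(a) = -1 (w(a) = 1 - 2 = -1)
w(-13) + 1917 = -1 + 1917 = 1916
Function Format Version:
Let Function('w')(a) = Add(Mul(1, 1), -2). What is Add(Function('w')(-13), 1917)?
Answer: 1916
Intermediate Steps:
Function('w')(a) = -1 (Function('w')(a) = Add(1, -2) = -1)
Add(Function('w')(-13), 1917) = Add(-1, 1917) = 1916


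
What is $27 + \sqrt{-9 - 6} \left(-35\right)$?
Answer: $27 - 35 i \sqrt{15} \approx 27.0 - 135.55 i$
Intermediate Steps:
$27 + \sqrt{-9 - 6} \left(-35\right) = 27 + \sqrt{-15} \left(-35\right) = 27 + i \sqrt{15} \left(-35\right) = 27 - 35 i \sqrt{15}$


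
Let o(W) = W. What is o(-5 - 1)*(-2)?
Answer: 12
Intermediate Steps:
o(-5 - 1)*(-2) = (-5 - 1)*(-2) = -6*(-2) = 12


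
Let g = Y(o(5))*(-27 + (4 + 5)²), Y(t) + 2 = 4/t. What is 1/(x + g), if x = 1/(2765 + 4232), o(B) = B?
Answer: -34985/2267023 ≈ -0.015432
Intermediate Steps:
Y(t) = -2 + 4/t
g = -324/5 (g = (-2 + 4/5)*(-27 + (4 + 5)²) = (-2 + 4*(⅕))*(-27 + 9²) = (-2 + ⅘)*(-27 + 81) = -6/5*54 = -324/5 ≈ -64.800)
x = 1/6997 ≈ 0.00014292
1/(x + g) = 1/(1/6997 - 324/5) = 1/(-2267023/34985) = -34985/2267023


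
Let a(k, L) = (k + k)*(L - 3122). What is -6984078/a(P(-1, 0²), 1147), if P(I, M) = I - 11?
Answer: -1164013/7900 ≈ -147.34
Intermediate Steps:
P(I, M) = -11 + I
a(k, L) = 2*k*(-3122 + L) (a(k, L) = (2*k)*(-3122 + L) = 2*k*(-3122 + L))
-6984078/a(P(-1, 0²), 1147) = -6984078*1/(2*(-3122 + 1147)*(-11 - 1)) = -6984078/(2*(-12)*(-1975)) = -6984078/47400 = -6984078*1/47400 = -1164013/7900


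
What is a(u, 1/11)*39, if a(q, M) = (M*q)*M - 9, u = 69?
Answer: -39780/121 ≈ -328.76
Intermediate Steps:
a(q, M) = -9 + q*M² (a(q, M) = q*M² - 9 = -9 + q*M²)
a(u, 1/11)*39 = (-9 + 69*(1/11)²)*39 = (-9 + 69*(1/121))*39 = (-9 + 69/121)*39 = -1020/121*39 = -39780/121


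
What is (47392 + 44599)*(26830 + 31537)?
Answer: 5369238697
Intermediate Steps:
(47392 + 44599)*(26830 + 31537) = 91991*58367 = 5369238697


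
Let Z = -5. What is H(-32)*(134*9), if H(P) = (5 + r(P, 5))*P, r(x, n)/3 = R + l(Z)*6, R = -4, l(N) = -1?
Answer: 964800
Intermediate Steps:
r(x, n) = -30 (r(x, n) = 3*(-4 - 1*6) = 3*(-4 - 6) = 3*(-10) = -30)
H(P) = -25*P (H(P) = (5 - 30)*P = -25*P)
H(-32)*(134*9) = (-25*(-32))*(134*9) = 800*1206 = 964800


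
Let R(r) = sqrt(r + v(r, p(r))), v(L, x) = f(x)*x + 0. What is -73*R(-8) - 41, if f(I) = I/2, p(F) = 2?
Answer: -41 - 73*I*sqrt(6) ≈ -41.0 - 178.81*I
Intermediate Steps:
f(I) = I/2 (f(I) = I*(1/2) = I/2)
v(L, x) = x**2/2 (v(L, x) = (x/2)*x + 0 = x**2/2 + 0 = x**2/2)
R(r) = sqrt(2 + r) (R(r) = sqrt(r + (1/2)*2**2) = sqrt(r + (1/2)*4) = sqrt(r + 2) = sqrt(2 + r))
-73*R(-8) - 41 = -73*sqrt(2 - 8) - 41 = -73*I*sqrt(6) - 41 = -41 - 73*I*sqrt(6)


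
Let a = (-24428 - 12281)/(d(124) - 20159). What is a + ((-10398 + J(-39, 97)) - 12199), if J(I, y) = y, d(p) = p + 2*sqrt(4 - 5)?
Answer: -9030792187685/401401229 + 73418*I/401401229 ≈ -22498.0 + 0.0001829*I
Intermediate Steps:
d(p) = p + 2*I (d(p) = p + 2*sqrt(-1) = p + 2*I)
a = -36709*(-20035 - 2*I)/401401229 (a = (-24428 - 12281)/((124 + 2*I) - 20159) = -36709*(-20035 - 2*I)/401401229 ≈ 1.8322 + 0.0001829*I)
a + ((-10398 + J(-39, 97)) - 12199) = (735464815/401401229 + 73418*I/401401229) + ((-10398 + 97) - 12199) = (735464815/401401229 + 73418*I/401401229) + (-10301 - 12199) = (735464815/401401229 + 73418*I/401401229) - 22500 = -9030792187685/401401229 + 73418*I/401401229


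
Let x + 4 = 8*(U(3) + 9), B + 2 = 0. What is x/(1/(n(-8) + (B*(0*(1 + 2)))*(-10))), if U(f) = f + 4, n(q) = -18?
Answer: -2232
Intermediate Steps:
B = -2 (B = -2 + 0 = -2)
U(f) = 4 + f
x = 124 (x = -4 + 8*((4 + 3) + 9) = -4 + 8*(7 + 9) = -4 + 8*16 = -4 + 128 = 124)
x/(1/(n(-8) + (B*(0*(1 + 2)))*(-10))) = 124/(1/(-18 - 0*(1 + 2)*(-10))) = 124/(1/(-18 - 0*3*(-10))) = 124/(1/(-18 - 2*0*(-10))) = 124/(1/(-18 + 0*(-10))) = 124/(1/(-18 + 0)) = 124/(1/(-18)) = 124/(-1/18) = 124*(-18) = -2232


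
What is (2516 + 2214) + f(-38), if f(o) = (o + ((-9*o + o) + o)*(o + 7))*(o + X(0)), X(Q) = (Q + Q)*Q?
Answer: 319522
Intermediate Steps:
X(Q) = 2*Q² (X(Q) = (2*Q)*Q = 2*Q²)
f(o) = o*(o - 7*o*(7 + o)) (f(o) = (o + ((-9*o + o) + o)*(o + 7))*(o + 2*0²) = (o + (-8*o + o)*(7 + o))*(o + 2*0) = (o + (-7*o)*(7 + o))*(o + 0) = (o - 7*o*(7 + o))*o = o*(o - 7*o*(7 + o)))
(2516 + 2214) + f(-38) = (2516 + 2214) - 1*(-38)²*(48 + 7*(-38)) = 4730 - 1*1444*(48 - 266) = 4730 - 1*1444*(-218) = 4730 + 314792 = 319522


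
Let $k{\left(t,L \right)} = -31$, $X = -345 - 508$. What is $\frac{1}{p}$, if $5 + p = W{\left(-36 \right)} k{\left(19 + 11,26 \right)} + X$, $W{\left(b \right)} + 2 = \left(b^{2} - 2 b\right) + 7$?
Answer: $- \frac{1}{43421} \approx -2.303 \cdot 10^{-5}$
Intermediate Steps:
$X = -853$ ($X = -345 - 508 = -853$)
$W{\left(b \right)} = 5 + b^{2} - 2 b$ ($W{\left(b \right)} = -2 + \left(\left(b^{2} - 2 b\right) + 7\right) = -2 + \left(7 + b^{2} - 2 b\right) = 5 + b^{2} - 2 b$)
$p = -43421$ ($p = -5 + \left(\left(5 + \left(-36\right)^{2} - -72\right) \left(-31\right) - 853\right) = -5 + \left(\left(5 + 1296 + 72\right) \left(-31\right) - 853\right) = -5 + \left(1373 \left(-31\right) - 853\right) = -5 - 43416 = -43421$)
$\frac{1}{p} = \frac{1}{-43421} = - \frac{1}{43421}$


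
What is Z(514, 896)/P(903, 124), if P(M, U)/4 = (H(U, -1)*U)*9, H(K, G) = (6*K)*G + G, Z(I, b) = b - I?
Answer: -191/1662840 ≈ -0.00011486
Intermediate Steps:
H(K, G) = G + 6*G*K (H(K, G) = 6*G*K + G = G + 6*G*K)
P(M, U) = 36*U*(-1 - 6*U) (P(M, U) = 4*(((-(1 + 6*U))*U)*9) = 4*(((-1 - 6*U)*U)*9) = 4*((U*(-1 - 6*U))*9) = 4*(9*U*(-1 - 6*U)) = 36*U*(-1 - 6*U))
Z(514, 896)/P(903, 124) = (896 - 1*514)/((-36*124*(1 + 6*124))) = (896 - 514)/((-36*124*(1 + 744))) = 382/((-36*124*745)) = 382/(-3325680) = 382*(-1/3325680) = -191/1662840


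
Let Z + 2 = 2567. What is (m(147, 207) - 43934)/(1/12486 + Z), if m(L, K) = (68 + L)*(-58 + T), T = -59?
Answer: -862645254/32026591 ≈ -26.935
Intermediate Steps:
Z = 2565 (Z = -2 + 2567 = 2565)
m(L, K) = -7956 - 117*L (m(L, K) = (68 + L)*(-58 - 59) = (68 + L)*(-117) = -7956 - 117*L)
(m(147, 207) - 43934)/(1/12486 + Z) = ((-7956 - 117*147) - 43934)/(1/12486 + 2565) = ((-7956 - 17199) - 43934)/(1/12486 + 2565) = (-25155 - 43934)/(32026591/12486) = -69089*12486/32026591 = -862645254/32026591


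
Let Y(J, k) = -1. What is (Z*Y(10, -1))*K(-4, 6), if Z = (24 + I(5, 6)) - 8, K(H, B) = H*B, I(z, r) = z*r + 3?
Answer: 1176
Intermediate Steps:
I(z, r) = 3 + r*z (I(z, r) = r*z + 3 = 3 + r*z)
K(H, B) = B*H
Z = 49 (Z = (24 + (3 + 6*5)) - 8 = (24 + (3 + 30)) - 8 = (24 + 33) - 8 = 57 - 8 = 49)
(Z*Y(10, -1))*K(-4, 6) = (49*(-1))*(6*(-4)) = -49*(-24) = 1176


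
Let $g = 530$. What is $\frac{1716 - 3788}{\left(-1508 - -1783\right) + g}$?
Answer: $- \frac{296}{115} \approx -2.5739$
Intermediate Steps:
$\frac{1716 - 3788}{\left(-1508 - -1783\right) + g} = \frac{1716 - 3788}{\left(-1508 - -1783\right) + 530} = - \frac{2072}{\left(-1508 + 1783\right) + 530} = - \frac{2072}{275 + 530} = - \frac{2072}{805} = \left(-2072\right) \frac{1}{805} = - \frac{296}{115}$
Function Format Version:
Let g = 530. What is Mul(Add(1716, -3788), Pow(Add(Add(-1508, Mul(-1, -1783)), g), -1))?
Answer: Rational(-296, 115) ≈ -2.5739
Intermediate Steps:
Mul(Add(1716, -3788), Pow(Add(Add(-1508, Mul(-1, -1783)), g), -1)) = Mul(Add(1716, -3788), Pow(Add(Add(-1508, Mul(-1, -1783)), 530), -1)) = Mul(-2072, Pow(Add(Add(-1508, 1783), 530), -1)) = Mul(-2072, Pow(Add(275, 530), -1)) = Mul(-2072, Pow(805, -1)) = Mul(-2072, Rational(1, 805)) = Rational(-296, 115)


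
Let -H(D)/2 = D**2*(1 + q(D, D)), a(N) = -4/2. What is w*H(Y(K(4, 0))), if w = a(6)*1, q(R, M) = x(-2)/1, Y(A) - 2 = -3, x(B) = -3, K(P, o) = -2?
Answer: -8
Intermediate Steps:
a(N) = -2 (a(N) = -4*1/2 = -2)
Y(A) = -1 (Y(A) = 2 - 3 = -1)
q(R, M) = -3 (q(R, M) = -3/1 = -3*1 = -3)
H(D) = 4*D**2 (H(D) = -2*D**2*(1 - 3) = -2*D**2*(-2) = -(-4)*D**2 = 4*D**2)
w = -2 (w = -2*1 = -2)
w*H(Y(K(4, 0))) = -8*(-1)**2 = -8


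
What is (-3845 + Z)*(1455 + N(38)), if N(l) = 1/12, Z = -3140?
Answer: -121965085/12 ≈ -1.0164e+7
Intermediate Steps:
N(l) = 1/12
(-3845 + Z)*(1455 + N(38)) = (-3845 - 3140)*(1455 + 1/12) = -6985*17461/12 = -121965085/12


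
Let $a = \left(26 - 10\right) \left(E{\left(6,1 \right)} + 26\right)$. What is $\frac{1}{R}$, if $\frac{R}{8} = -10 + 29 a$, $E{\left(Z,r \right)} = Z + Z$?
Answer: $\frac{1}{140976} \approx 7.0934 \cdot 10^{-6}$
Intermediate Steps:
$E{\left(Z,r \right)} = 2 Z$
$a = 608$ ($a = \left(26 - 10\right) \left(2 \cdot 6 + 26\right) = 16 \left(12 + 26\right) = 16 \cdot 38 = 608$)
$R = 140976$ ($R = 8 \left(-10 + 29 \cdot 608\right) = 8 \left(-10 + 17632\right) = 8 \cdot 17622 = 140976$)
$\frac{1}{R} = \frac{1}{140976}$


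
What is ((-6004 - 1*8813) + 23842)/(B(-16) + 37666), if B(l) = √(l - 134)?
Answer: 169967825/709363853 - 45125*I*√6/1418727706 ≈ 0.23961 - 7.791e-5*I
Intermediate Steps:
B(l) = √(-134 + l)
((-6004 - 1*8813) + 23842)/(B(-16) + 37666) = ((-6004 - 1*8813) + 23842)/(√(-134 - 16) + 37666) = ((-6004 - 8813) + 23842)/(√(-150) + 37666) = (-14817 + 23842)/(5*I*√6 + 37666) = 9025/(37666 + 5*I*√6)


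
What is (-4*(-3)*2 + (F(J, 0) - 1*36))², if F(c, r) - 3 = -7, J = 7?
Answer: 256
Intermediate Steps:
F(c, r) = -4 (F(c, r) = 3 - 7 = -4)
(-4*(-3)*2 + (F(J, 0) - 1*36))² = (-4*(-3)*2 + (-4 - 1*36))² = (12*2 + (-4 - 36))² = (24 - 40)² = (-16)² = 256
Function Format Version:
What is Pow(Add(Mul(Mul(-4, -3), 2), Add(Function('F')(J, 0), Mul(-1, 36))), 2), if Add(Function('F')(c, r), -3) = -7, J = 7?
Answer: 256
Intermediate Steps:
Function('F')(c, r) = -4 (Function('F')(c, r) = Add(3, -7) = -4)
Pow(Add(Mul(Mul(-4, -3), 2), Add(Function('F')(J, 0), Mul(-1, 36))), 2) = Pow(Add(Mul(Mul(-4, -3), 2), Add(-4, Mul(-1, 36))), 2) = Pow(Add(Mul(12, 2), Add(-4, -36)), 2) = Pow(Add(24, -40), 2) = Pow(-16, 2) = 256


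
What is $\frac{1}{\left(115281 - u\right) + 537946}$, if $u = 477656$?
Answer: $\frac{1}{175571} \approx 5.6957 \cdot 10^{-6}$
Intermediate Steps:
$\frac{1}{\left(115281 - u\right) + 537946} = \frac{1}{\left(115281 - 477656\right) + 537946} = \frac{1}{-362375 + 537946} = \frac{1}{175571}$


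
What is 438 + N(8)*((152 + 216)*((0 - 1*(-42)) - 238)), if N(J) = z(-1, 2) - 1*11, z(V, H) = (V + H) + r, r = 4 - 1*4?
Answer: 721718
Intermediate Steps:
r = 0 (r = 4 - 4 = 0)
z(V, H) = H + V (z(V, H) = (V + H) + 0 = (H + V) + 0 = H + V)
N(J) = -10 (N(J) = (2 - 1) - 1*11 = 1 - 11 = -10)
438 + N(8)*((152 + 216)*((0 - 1*(-42)) - 238)) = 438 - 10*(152 + 216)*((0 - 1*(-42)) - 238) = 438 - 3680*((0 + 42) - 238) = 438 - 3680*(42 - 238) = 438 - 3680*(-196) = 438 - 10*(-72128) = 438 + 721280 = 721718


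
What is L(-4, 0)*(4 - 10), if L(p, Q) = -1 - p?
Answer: -18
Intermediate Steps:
L(-4, 0)*(4 - 10) = (-1 - 1*(-4))*(4 - 10) = (-1 + 4)*(-6) = 3*(-6) = -18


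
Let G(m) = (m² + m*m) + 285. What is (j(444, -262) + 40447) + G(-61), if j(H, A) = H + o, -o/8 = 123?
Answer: 47634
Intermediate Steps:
o = -984 (o = -8*123 = -984)
j(H, A) = -984 + H (j(H, A) = H - 984 = -984 + H)
G(m) = 285 + 2*m² (G(m) = (m² + m²) + 285 = 2*m² + 285 = 285 + 2*m²)
(j(444, -262) + 40447) + G(-61) = ((-984 + 444) + 40447) + (285 + 2*(-61)²) = (-540 + 40447) + (285 + 2*3721) = 39907 + (285 + 7442) = 39907 + 7727 = 47634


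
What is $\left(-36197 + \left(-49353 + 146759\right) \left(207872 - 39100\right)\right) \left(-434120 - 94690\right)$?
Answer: $-8693302845160350$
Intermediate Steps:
$\left(-36197 + \left(-49353 + 146759\right) \left(207872 - 39100\right)\right) \left(-434120 - 94690\right) = \left(-36197 + 97406 \cdot 168772\right) \left(-528810\right) = \left(-36197 + 16439405432\right) \left(-528810\right) = 16439369235 \left(-528810\right) = -8693302845160350$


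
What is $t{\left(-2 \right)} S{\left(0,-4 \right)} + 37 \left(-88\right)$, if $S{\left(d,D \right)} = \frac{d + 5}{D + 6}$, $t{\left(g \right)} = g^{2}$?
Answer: $-3246$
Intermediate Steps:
$S{\left(d,D \right)} = \frac{5 + d}{6 + D}$
$t{\left(-2 \right)} S{\left(0,-4 \right)} + 37 \left(-88\right) = \left(-2\right)^{2} \frac{5 + 0}{6 - 4} + 37 \left(-88\right) = 4 \cdot \frac{1}{2} \cdot 5 - 3256 = 4 \cdot \frac{5}{2} - 3256 = 10 - 3256 = -3246$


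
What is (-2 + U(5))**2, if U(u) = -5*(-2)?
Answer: 64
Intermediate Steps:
U(u) = 10
(-2 + U(5))**2 = (-2 + 10)**2 = 8**2 = 64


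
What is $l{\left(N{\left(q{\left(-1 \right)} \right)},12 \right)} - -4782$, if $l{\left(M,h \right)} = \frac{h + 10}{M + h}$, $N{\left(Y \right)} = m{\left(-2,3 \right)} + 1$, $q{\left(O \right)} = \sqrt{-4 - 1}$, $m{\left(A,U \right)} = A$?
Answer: $4784$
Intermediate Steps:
$q{\left(O \right)} = i \sqrt{5}$ ($q{\left(O \right)} = \sqrt{-5} = i \sqrt{5}$)
$N{\left(Y \right)} = -1$ ($N{\left(Y \right)} = -2 + 1 = -1$)
$l{\left(M,h \right)} = \frac{10 + h}{M + h}$
$l{\left(N{\left(q{\left(-1 \right)} \right)},12 \right)} - -4782 = \frac{10 + 12}{-1 + 12} - -4782 = \frac{1}{11} \cdot 22 + 4782 = 2 + 4782 = 4784$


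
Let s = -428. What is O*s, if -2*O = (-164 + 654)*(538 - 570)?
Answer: -3355520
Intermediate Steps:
O = 7840 (O = -(-164 + 654)*(538 - 570)/2 = -245*(-32) = -1/2*(-15680) = 7840)
O*s = 7840*(-428) = -3355520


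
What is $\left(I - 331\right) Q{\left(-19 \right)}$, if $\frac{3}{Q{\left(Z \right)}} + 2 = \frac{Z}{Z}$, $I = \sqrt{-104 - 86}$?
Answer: $993 - 3 i \sqrt{190} \approx 993.0 - 41.352 i$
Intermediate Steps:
$I = i \sqrt{190}$ ($I = \sqrt{-190} = i \sqrt{190} \approx 13.784 i$)
$Q{\left(Z \right)} = -3$ ($Q{\left(Z \right)} = \frac{3}{-2 + \frac{Z}{Z}} = \frac{3}{-2 + 1} = \frac{3}{-1} = 3 \left(-1\right) = -3$)
$\left(I - 331\right) Q{\left(-19 \right)} = \left(i \sqrt{190} - 331\right) \left(-3\right) = \left(-331 + i \sqrt{190}\right) \left(-3\right) = 993 - 3 i \sqrt{190}$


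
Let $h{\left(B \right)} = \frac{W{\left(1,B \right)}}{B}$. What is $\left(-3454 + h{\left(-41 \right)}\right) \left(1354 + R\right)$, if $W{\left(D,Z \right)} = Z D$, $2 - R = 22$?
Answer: $-4606302$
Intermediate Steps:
$R = -20$ ($R = 2 - 22 = -20$)
$W{\left(D,Z \right)} = D Z$
$h{\left(B \right)} = 1$ ($h{\left(B \right)} = \frac{1 B}{B} = \frac{B}{B} = 1$)
$\left(-3454 + h{\left(-41 \right)}\right) \left(1354 + R\right) = \left(-3454 + 1\right) \left(1354 - 20\right) = \left(-3453\right) 1334 = -4606302$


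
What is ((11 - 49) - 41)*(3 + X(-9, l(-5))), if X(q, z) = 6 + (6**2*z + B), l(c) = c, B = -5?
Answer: 13904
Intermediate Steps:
X(q, z) = 1 + 36*z (X(q, z) = 6 + (6**2*z - 5) = 6 + (36*z - 5) = 6 + (-5 + 36*z) = 1 + 36*z)
((11 - 49) - 41)*(3 + X(-9, l(-5))) = ((11 - 49) - 41)*(3 + (1 + 36*(-5))) = (-38 - 41)*(3 + (1 - 180)) = -79*(3 - 179) = -79*(-176) = 13904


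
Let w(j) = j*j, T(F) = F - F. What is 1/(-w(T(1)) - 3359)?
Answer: -1/3359 ≈ -0.00029771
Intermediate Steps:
T(F) = 0
w(j) = j²
1/(-w(T(1)) - 3359) = 1/(-1*0² - 3359) = 1/(-1*0 - 3359) = 1/(0 - 3359) = 1/(-3359) = -1/3359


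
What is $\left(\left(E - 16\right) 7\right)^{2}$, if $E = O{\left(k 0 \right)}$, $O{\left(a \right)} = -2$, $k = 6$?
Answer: $15876$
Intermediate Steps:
$E = -2$
$\left(\left(E - 16\right) 7\right)^{2} = \left(\left(-2 - 16\right) 7\right)^{2} = \left(\left(-18\right) 7\right)^{2} = \left(-126\right)^{2} = 15876$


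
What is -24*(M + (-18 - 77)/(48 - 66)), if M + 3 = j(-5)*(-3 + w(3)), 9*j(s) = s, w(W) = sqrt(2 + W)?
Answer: -284/3 + 40*sqrt(5)/3 ≈ -64.852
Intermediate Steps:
j(s) = s/9
M = -4/3 - 5*sqrt(5)/9 (M = -3 + ((1/9)*(-5))*(-3 + sqrt(2 + 3)) = -3 - 5*(-3 + sqrt(5))/9 = -3 + (5/3 - 5*sqrt(5)/9) = -4/3 - 5*sqrt(5)/9 ≈ -2.5756)
-24*(M + (-18 - 77)/(48 - 66)) = -24*((-4/3 - 5*sqrt(5)/9) + (-18 - 77)/(48 - 66)) = -24*((-4/3 - 5*sqrt(5)/9) - 95/(-18)) = -24*((-4/3 - 5*sqrt(5)/9) - 95*(-1/18)) = -24*((-4/3 - 5*sqrt(5)/9) + 95/18) = -24*(71/18 - 5*sqrt(5)/9) = -284/3 + 40*sqrt(5)/3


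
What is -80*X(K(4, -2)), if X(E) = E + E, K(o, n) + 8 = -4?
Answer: 1920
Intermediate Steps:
K(o, n) = -12 (K(o, n) = -8 - 4 = -12)
X(E) = 2*E
-80*X(K(4, -2)) = -160*(-12) = -80*(-24) = 1920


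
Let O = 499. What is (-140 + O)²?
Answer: 128881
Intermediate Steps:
(-140 + O)² = (-140 + 499)² = 359² = 128881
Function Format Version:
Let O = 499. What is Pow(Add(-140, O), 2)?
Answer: 128881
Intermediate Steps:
Pow(Add(-140, O), 2) = Pow(Add(-140, 499), 2) = Pow(359, 2) = 128881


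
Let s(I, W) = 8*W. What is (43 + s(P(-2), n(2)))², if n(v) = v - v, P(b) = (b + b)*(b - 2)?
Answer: 1849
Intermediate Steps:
P(b) = 2*b*(-2 + b) (P(b) = (2*b)*(-2 + b) = 2*b*(-2 + b))
n(v) = 0
(43 + s(P(-2), n(2)))² = (43 + 8*0)² = (43 + 0)² = 43² = 1849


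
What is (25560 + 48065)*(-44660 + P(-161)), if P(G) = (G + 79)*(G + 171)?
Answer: -3348465000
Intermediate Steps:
P(G) = (79 + G)*(171 + G)
(25560 + 48065)*(-44660 + P(-161)) = (25560 + 48065)*(-44660 + (13509 + (-161)**2 + 250*(-161))) = 73625*(-44660 + (13509 + 25921 - 40250)) = 73625*(-44660 - 820) = 73625*(-45480) = -3348465000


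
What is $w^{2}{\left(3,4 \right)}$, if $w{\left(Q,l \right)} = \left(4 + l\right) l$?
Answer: $1024$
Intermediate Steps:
$w{\left(Q,l \right)} = l \left(4 + l\right)$
$w^{2}{\left(3,4 \right)} = \left(4 \left(4 + 4\right)\right)^{2} = \left(4 \cdot 8\right)^{2} = 32^{2} = 1024$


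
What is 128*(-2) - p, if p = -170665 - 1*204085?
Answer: 374494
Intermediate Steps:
p = -374750 (p = -170665 - 204085 = -374750)
128*(-2) - p = 128*(-2) - 1*(-374750) = -256 + 374750 = 374494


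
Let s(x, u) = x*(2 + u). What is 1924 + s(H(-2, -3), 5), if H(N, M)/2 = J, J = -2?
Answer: 1896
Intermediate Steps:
H(N, M) = -4 (H(N, M) = 2*(-2) = -4)
1924 + s(H(-2, -3), 5) = 1924 - 4*(2 + 5) = 1924 - 4*7 = 1924 - 28 = 1896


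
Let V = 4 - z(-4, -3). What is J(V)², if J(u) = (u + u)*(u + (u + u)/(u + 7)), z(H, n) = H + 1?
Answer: 12544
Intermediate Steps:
z(H, n) = 1 + H
V = 7 (V = 4 - (1 - 4) = 4 - 1*(-3) = 4 + 3 = 7)
J(u) = 2*u*(u + 2*u/(7 + u)) (J(u) = (2*u)*(u + (2*u)/(7 + u)) = (2*u)*(u + 2*u/(7 + u)) = 2*u*(u + 2*u/(7 + u)))
J(V)² = (2*7²*(9 + 7)/(7 + 7))² = (2*49*16/14)² = (2*49*(1/14)*16)² = 112² = 12544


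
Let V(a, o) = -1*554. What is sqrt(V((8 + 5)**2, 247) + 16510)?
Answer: 2*sqrt(3989) ≈ 126.32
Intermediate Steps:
V(a, o) = -554
sqrt(V((8 + 5)**2, 247) + 16510) = sqrt(-554 + 16510) = sqrt(15956) = 2*sqrt(3989)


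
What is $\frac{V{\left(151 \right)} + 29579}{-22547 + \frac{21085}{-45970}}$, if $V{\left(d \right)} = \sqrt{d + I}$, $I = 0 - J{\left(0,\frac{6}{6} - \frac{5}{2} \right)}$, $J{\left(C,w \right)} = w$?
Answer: $- \frac{271949326}{207301335} - \frac{4597 \sqrt{610}}{207301335} \approx -1.3124$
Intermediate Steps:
$I = \frac{3}{2}$ ($I = 0 - \left(\frac{6}{6} - \frac{5}{2}\right) = 0 - \left(6 \cdot \frac{1}{6} - \frac{5}{2}\right) = 0 - \left(1 - \frac{5}{2}\right) = 0 - - \frac{3}{2} = 0 + \frac{3}{2} = \frac{3}{2} \approx 1.5$)
$V{\left(d \right)} = \sqrt{\frac{3}{2} + d}$ ($V{\left(d \right)} = \sqrt{d + \frac{3}{2}} = \sqrt{\frac{3}{2} + d}$)
$\frac{V{\left(151 \right)} + 29579}{-22547 + \frac{21085}{-45970}} = \frac{\frac{\sqrt{6 + 4 \cdot 151}}{2} + 29579}{-22547 + \frac{21085}{-45970}} = \frac{\frac{\sqrt{6 + 604}}{2} + 29579}{-22547 + 21085 \left(- \frac{1}{45970}\right)} = \frac{\frac{\sqrt{610}}{2} + 29579}{-22547 - \frac{4217}{9194}} = \frac{29579 + \frac{\sqrt{610}}{2}}{- \frac{207301335}{9194}} = \left(29579 + \frac{\sqrt{610}}{2}\right) \left(- \frac{9194}{207301335}\right) = - \frac{271949326}{207301335} - \frac{4597 \sqrt{610}}{207301335}$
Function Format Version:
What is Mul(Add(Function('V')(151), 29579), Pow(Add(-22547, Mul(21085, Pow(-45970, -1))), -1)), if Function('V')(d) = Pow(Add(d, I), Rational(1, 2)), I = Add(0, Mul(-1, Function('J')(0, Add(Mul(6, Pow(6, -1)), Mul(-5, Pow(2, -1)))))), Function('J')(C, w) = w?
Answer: Add(Rational(-271949326, 207301335), Mul(Rational(-4597, 207301335), Pow(610, Rational(1, 2)))) ≈ -1.3124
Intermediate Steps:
I = Rational(3, 2) (I = Add(0, Mul(-1, Add(Mul(6, Pow(6, -1)), Mul(-5, Pow(2, -1))))) = Add(0, Mul(-1, Add(Mul(6, Rational(1, 6)), Mul(-5, Rational(1, 2))))) = Add(0, Mul(-1, Add(1, Rational(-5, 2)))) = Add(0, Mul(-1, Rational(-3, 2))) = Add(0, Rational(3, 2)) = Rational(3, 2) ≈ 1.5000)
Function('V')(d) = Pow(Add(Rational(3, 2), d), Rational(1, 2)) (Function('V')(d) = Pow(Add(d, Rational(3, 2)), Rational(1, 2)) = Pow(Add(Rational(3, 2), d), Rational(1, 2)))
Mul(Add(Function('V')(151), 29579), Pow(Add(-22547, Mul(21085, Pow(-45970, -1))), -1)) = Mul(Add(Mul(Rational(1, 2), Pow(Add(6, Mul(4, 151)), Rational(1, 2))), 29579), Pow(Add(-22547, Mul(21085, Pow(-45970, -1))), -1)) = Mul(Add(Mul(Rational(1, 2), Pow(Add(6, 604), Rational(1, 2))), 29579), Pow(Add(-22547, Mul(21085, Rational(-1, 45970))), -1)) = Mul(Add(Mul(Rational(1, 2), Pow(610, Rational(1, 2))), 29579), Pow(Add(-22547, Rational(-4217, 9194)), -1)) = Mul(Add(29579, Mul(Rational(1, 2), Pow(610, Rational(1, 2)))), Pow(Rational(-207301335, 9194), -1)) = Mul(Add(29579, Mul(Rational(1, 2), Pow(610, Rational(1, 2)))), Rational(-9194, 207301335)) = Add(Rational(-271949326, 207301335), Mul(Rational(-4597, 207301335), Pow(610, Rational(1, 2))))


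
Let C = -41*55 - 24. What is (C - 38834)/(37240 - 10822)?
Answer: -41113/26418 ≈ -1.5562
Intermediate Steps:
C = -2279 (C = -2255 - 24 = -2279)
(C - 38834)/(37240 - 10822) = (-2279 - 38834)/(37240 - 10822) = -41113/26418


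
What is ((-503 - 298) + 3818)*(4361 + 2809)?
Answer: 21631890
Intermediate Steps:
((-503 - 298) + 3818)*(4361 + 2809) = (-801 + 3818)*7170 = 3017*7170 = 21631890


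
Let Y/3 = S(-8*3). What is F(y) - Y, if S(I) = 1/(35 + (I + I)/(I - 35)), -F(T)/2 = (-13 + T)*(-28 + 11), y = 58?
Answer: 3232713/2113 ≈ 1529.9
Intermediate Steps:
F(T) = -442 + 34*T (F(T) = -2*(-13 + T)*(-28 + 11) = -2*(-13 + T)*(-17) = -2*(221 - 17*T) = -442 + 34*T)
S(I) = 1/(35 + 2*I/(-35 + I)) (S(I) = 1/(35 + (2*I)/(-35 + I)) = 1/(35 + 2*I/(-35 + I)))
Y = 177/2113 (Y = 3*((-35 - 8*3)/(-1225 + 37*(-8*3))) = 3*((-35 - 24)/(-1225 + 37*(-24))) = 3*(-59/(-1225 - 888)) = 3*(-59/(-2113)) = 3*(-1/2113*(-59)) = 3*(59/2113) = 177/2113 ≈ 0.083767)
F(y) - Y = (-442 + 34*58) - 1*177/2113 = (-442 + 1972) - 177/2113 = 1530 - 177/2113 = 3232713/2113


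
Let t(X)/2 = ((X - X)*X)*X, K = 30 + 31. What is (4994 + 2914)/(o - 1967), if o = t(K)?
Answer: -7908/1967 ≈ -4.0203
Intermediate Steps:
K = 61
t(X) = 0 (t(X) = 2*(((X - X)*X)*X) = 2*((0*X)*X) = 2*(0*X) = 2*0 = 0)
o = 0
(4994 + 2914)/(o - 1967) = (4994 + 2914)/(0 - 1967) = 7908/(-1967) = 7908*(-1/1967) = -7908/1967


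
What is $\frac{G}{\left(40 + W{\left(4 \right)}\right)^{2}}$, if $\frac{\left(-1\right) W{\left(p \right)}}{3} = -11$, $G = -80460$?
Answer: $- \frac{80460}{5329} \approx -15.099$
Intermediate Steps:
$W{\left(p \right)} = 33$ ($W{\left(p \right)} = \left(-3\right) \left(-11\right) = 33$)
$\frac{G}{\left(40 + W{\left(4 \right)}\right)^{2}} = - \frac{80460}{\left(40 + 33\right)^{2}} = - \frac{80460}{73^{2}} = - \frac{80460}{5329}$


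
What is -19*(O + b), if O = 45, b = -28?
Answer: -323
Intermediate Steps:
-19*(O + b) = -19*(45 - 28) = -19*17 = -323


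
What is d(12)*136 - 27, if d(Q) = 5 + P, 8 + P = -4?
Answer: -979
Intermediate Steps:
P = -12 (P = -8 - 4 = -12)
d(Q) = -7 (d(Q) = 5 - 12 = -7)
d(12)*136 - 27 = -7*136 - 27 = -952 - 27 = -979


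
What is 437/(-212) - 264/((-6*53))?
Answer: -261/212 ≈ -1.2311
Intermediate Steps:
437/(-212) - 264/((-6*53)) = 437*(-1/212) - 264/(-318) = -437/212 - 264*(-1/318) = -437/212 + 44/53 = -261/212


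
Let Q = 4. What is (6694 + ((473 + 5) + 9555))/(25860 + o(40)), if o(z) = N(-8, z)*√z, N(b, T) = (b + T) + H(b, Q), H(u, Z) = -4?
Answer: 21628011/33435412 - 117089*√10/83588530 ≈ 0.64243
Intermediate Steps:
N(b, T) = -4 + T + b (N(b, T) = (b + T) - 4 = (T + b) - 4 = -4 + T + b)
o(z) = √z*(-12 + z) (o(z) = (-4 + z - 8)*√z = (-12 + z)*√z = √z*(-12 + z))
(6694 + ((473 + 5) + 9555))/(25860 + o(40)) = (6694 + ((473 + 5) + 9555))/(25860 + √40*(-12 + 40)) = (6694 + (478 + 9555))/(25860 + (2*√10)*28) = (6694 + 10033)/(25860 + 56*√10) = 16727/(25860 + 56*√10)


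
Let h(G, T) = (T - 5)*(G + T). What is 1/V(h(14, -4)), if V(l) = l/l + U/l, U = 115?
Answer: -18/5 ≈ -3.6000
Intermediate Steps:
h(G, T) = (-5 + T)*(G + T)
V(l) = 1 + 115/l (V(l) = l/l + 115/l = 1 + 115/l)
1/V(h(14, -4)) = 1/((115 + ((-4)**2 - 5*14 - 5*(-4) + 14*(-4)))/((-4)**2 - 5*14 - 5*(-4) + 14*(-4))) = 1/((115 + (16 - 70 + 20 - 56))/(16 - 70 + 20 - 56)) = 1/((115 - 90)/(-90)) = 1/(-1/90*25) = 1/(-5/18) = -18/5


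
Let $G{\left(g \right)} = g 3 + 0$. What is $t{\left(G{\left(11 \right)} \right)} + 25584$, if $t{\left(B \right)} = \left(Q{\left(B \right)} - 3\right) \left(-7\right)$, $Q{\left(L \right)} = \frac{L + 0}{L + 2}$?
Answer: $\frac{127992}{5} \approx 25598.0$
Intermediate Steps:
$Q{\left(L \right)} = \frac{L}{2 + L}$
$G{\left(g \right)} = 3 g$ ($G{\left(g \right)} = 3 g + 0 = 3 g$)
$t{\left(B \right)} = 21 - \frac{7 B}{2 + B}$ ($t{\left(B \right)} = \left(\frac{B}{2 + B} - 3\right) \left(-7\right) = \left(-3 + \frac{B}{2 + B}\right) \left(-7\right) = 21 - \frac{7 B}{2 + B}$)
$t{\left(G{\left(11 \right)} \right)} + 25584 = \frac{14 \left(3 + 3 \cdot 11\right)}{2 + 3 \cdot 11} + 25584 = \frac{14 \left(3 + 33\right)}{2 + 33} + 25584 = 14 \cdot \frac{1}{35} \cdot 36 + 25584 = \frac{72}{5} + 25584 = \frac{127992}{5}$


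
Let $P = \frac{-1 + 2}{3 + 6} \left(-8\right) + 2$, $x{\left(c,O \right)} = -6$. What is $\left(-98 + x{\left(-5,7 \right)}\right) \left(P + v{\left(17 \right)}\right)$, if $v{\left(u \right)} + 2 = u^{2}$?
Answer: $- \frac{269672}{9} \approx -29964.0$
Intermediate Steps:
$v{\left(u \right)} = -2 + u^{2}$
$P = \frac{10}{9}$ ($P = 1 \cdot \frac{1}{9} \left(-8\right) + 2 = \frac{1}{9} \left(-8\right) + 2 = - \frac{8}{9} + 2 = \frac{10}{9} \approx 1.1111$)
$\left(-98 + x{\left(-5,7 \right)}\right) \left(P + v{\left(17 \right)}\right) = \left(-98 - 6\right) \left(\frac{10}{9} - \left(2 - 17^{2}\right)\right) = - 104 \left(\frac{10}{9} + \left(-2 + 289\right)\right) = - 104 \left(\frac{10}{9} + 287\right) = \left(-104\right) \frac{2593}{9} = - \frac{269672}{9}$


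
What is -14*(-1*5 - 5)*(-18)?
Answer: -2520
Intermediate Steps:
-14*(-1*5 - 5)*(-18) = -14*(-5 - 5)*(-18) = -14*(-10)*(-18) = 140*(-18) = -2520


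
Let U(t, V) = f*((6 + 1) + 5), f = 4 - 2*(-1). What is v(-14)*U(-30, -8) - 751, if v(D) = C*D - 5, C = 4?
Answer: -5143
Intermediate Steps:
f = 6 (f = 4 + 2 = 6)
v(D) = -5 + 4*D (v(D) = 4*D - 5 = -5 + 4*D)
U(t, V) = 72 (U(t, V) = 6*((6 + 1) + 5) = 6*(7 + 5) = 6*12 = 72)
v(-14)*U(-30, -8) - 751 = (-5 + 4*(-14))*72 - 751 = (-5 - 56)*72 - 751 = -61*72 - 751 = -4392 - 751 = -5143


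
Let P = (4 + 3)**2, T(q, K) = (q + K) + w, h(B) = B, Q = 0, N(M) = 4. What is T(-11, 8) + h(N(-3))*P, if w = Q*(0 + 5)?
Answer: 193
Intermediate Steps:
w = 0 (w = 0*(0 + 5) = 0*5 = 0)
T(q, K) = K + q (T(q, K) = (q + K) + 0 = (K + q) + 0 = K + q)
P = 49 (P = 7**2 = 49)
T(-11, 8) + h(N(-3))*P = (8 - 11) + 4*49 = -3 + 196 = 193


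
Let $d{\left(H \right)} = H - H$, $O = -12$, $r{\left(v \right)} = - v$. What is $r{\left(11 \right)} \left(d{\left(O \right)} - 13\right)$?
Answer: $143$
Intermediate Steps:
$d{\left(H \right)} = 0$
$r{\left(11 \right)} \left(d{\left(O \right)} - 13\right) = \left(-1\right) 11 \left(0 - 13\right) = \left(-11\right) \left(-13\right) = 143$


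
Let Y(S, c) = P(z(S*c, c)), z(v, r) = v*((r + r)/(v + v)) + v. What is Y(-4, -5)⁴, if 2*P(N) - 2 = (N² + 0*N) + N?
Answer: 214358881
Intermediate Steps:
z(v, r) = r + v (z(v, r) = v*((2*r)/((2*v))) + v = v*((2*r)*(1/(2*v))) + v = v*(r/v) + v = r + v)
P(N) = 1 + N/2 + N²/2 (P(N) = 1 + ((N² + 0*N) + N)/2 = 1 + ((N² + 0) + N)/2 = 1 + (N² + N)/2 = 1 + (N + N²)/2 = 1 + (N/2 + N²/2) = 1 + N/2 + N²/2)
Y(S, c) = 1 + c/2 + (c + S*c)²/2 + S*c/2 (Y(S, c) = 1 + (c + S*c)/2 + (c + S*c)²/2 = 1 + (c/2 + S*c/2) + (c + S*c)²/2 = 1 + c/2 + (c + S*c)²/2 + S*c/2)
Y(-4, -5)⁴ = (1 + (½)*(-5) + (½)*(-4)*(-5) + (½)*(-5)²*(1 - 4)²)⁴ = (1 - 5/2 + 10 + (½)*25*(-3)²)⁴ = (1 - 5/2 + 10 + (½)*25*9)⁴ = (1 - 5/2 + 10 + 225/2)⁴ = 121⁴ = 214358881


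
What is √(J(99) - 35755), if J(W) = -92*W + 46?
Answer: I*√44817 ≈ 211.7*I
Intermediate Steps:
J(W) = 46 - 92*W
√(J(99) - 35755) = √((46 - 92*99) - 35755) = √((46 - 9108) - 35755) = √(-9062 - 35755) = √(-44817) = I*√44817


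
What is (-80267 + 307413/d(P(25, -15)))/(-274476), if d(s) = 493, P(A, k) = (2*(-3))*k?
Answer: 19632109/67658334 ≈ 0.29017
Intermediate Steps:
P(A, k) = -6*k
(-80267 + 307413/d(P(25, -15)))/(-274476) = (-80267 + 307413/493)/(-274476) = (-80267 + 307413*(1/493))*(-1/274476) = (-80267 + 307413/493)*(-1/274476) = -39264218/493*(-1/274476) = 19632109/67658334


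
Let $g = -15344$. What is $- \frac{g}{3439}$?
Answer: $\frac{15344}{3439} \approx 4.4618$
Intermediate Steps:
$- \frac{g}{3439} = - \frac{-15344}{3439} = \left(-1\right) \left(- \frac{15344}{3439}\right) = \frac{15344}{3439}$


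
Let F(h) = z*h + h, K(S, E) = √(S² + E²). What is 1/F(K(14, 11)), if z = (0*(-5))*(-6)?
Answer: √317/317 ≈ 0.056166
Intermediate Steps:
z = 0 (z = 0*(-6) = 0)
K(S, E) = √(E² + S²)
F(h) = h (F(h) = 0*h + h = 0 + h = h)
1/F(K(14, 11)) = 1/(√(11² + 14²)) = 1/(√(121 + 196)) = 1/(√317) = √317/317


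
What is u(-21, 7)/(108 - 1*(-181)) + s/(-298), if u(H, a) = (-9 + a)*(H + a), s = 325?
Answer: -85581/86122 ≈ -0.99372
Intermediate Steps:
u(-21, 7)/(108 - 1*(-181)) + s/(-298) = (7² - 9*(-21) - 9*7 - 21*7)/(108 - 1*(-181)) + 325/(-298) = (49 + 189 - 63 - 147)/(108 + 181) + 325*(-1/298) = 28/289 - 325/298 = -85581/86122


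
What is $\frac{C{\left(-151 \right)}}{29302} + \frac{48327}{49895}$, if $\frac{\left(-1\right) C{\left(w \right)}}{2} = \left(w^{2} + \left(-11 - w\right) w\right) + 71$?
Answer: $\frac{621620737}{731011645} \approx 0.85036$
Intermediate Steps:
$C{\left(w \right)} = -142 - 2 w^{2} - 2 w \left(-11 - w\right)$ ($C{\left(w \right)} = - 2 \left(\left(w^{2} + \left(-11 - w\right) w\right) + 71\right) = - 2 \left(\left(w^{2} + w \left(-11 - w\right)\right) + 71\right) = - 2 \left(71 + w^{2} + w \left(-11 - w\right)\right) = -142 - 2 w^{2} - 2 w \left(-11 - w\right)$)
$\frac{C{\left(-151 \right)}}{29302} + \frac{48327}{49895} = \frac{-142 + 22 \left(-151\right)}{29302} + \frac{48327}{49895} = \left(-142 - 3322\right) \frac{1}{29302} + 48327 \cdot \frac{1}{49895} = \left(-3464\right) \frac{1}{29302} + \frac{48327}{49895} = - \frac{1732}{14651} + \frac{48327}{49895} = \frac{621620737}{731011645}$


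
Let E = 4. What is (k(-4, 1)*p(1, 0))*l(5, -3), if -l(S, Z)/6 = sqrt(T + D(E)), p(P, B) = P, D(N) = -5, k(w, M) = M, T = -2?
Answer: -6*I*sqrt(7) ≈ -15.875*I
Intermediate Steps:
l(S, Z) = -6*I*sqrt(7) (l(S, Z) = -6*sqrt(-2 - 5) = -6*I*sqrt(7))
(k(-4, 1)*p(1, 0))*l(5, -3) = (1*1)*(-6*I*sqrt(7)) = 1*(-6*I*sqrt(7)) = -6*I*sqrt(7)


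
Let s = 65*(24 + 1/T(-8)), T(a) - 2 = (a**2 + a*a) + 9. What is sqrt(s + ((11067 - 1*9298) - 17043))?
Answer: I*sqrt(264959159)/139 ≈ 117.1*I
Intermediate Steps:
T(a) = 11 + 2*a**2 (T(a) = 2 + ((a**2 + a*a) + 9) = 2 + ((a**2 + a**2) + 9) = 2 + (2*a**2 + 9) = 2 + (9 + 2*a**2) = 11 + 2*a**2)
s = 216905/139 (s = 65*(24 + 1/(11 + 2*(-8)**2)) = 65*(24 + 1/(11 + 2*64)) = 65*(24 + 1/(11 + 128)) = 65*(24 + 1/139) = 65*(3337/139) = 216905/139 ≈ 1560.5)
sqrt(s + ((11067 - 1*9298) - 17043)) = sqrt(216905/139 + ((11067 - 1*9298) - 17043)) = sqrt(216905/139 + ((11067 - 9298) - 17043)) = sqrt(216905/139 + (1769 - 17043)) = sqrt(216905/139 - 15274) = sqrt(-1906181/139) = I*sqrt(264959159)/139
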